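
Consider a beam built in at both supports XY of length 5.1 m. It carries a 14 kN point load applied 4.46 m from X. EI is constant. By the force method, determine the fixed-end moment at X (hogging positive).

Release both end moments; the primary structure is a simply-supported span XY with redundants M_X and M_Y.
On the primary (simply-supported) span, the end slopes from the loading are:
  at X: point load 14 at a = 4.46: Pab(L + b)/(6LEI) = 7.496/EI
  at Y: point load 14 at a = 4.46: Pab(L + a)/(6LEI) = 12.48/EI
  θ_X0 = 7.496/EI,  θ_Y0 = 12.48/EI
Flexibility coefficients: a unit moment at one end gives L/(3EI) there and L/(6EI) at the far end, so f₁₁ = f₂₂ = 1.7/EI and f₁₂ = f₂₁ = 0.85/EI.
Compatibility — zero rotation at each built-in end:
  1.7 M_X + 0.85 M_Y = 7.496
  0.85 M_X + 1.7 M_Y = 12.48
Solving the pair gives M_X = 0.9833 kN·m and M_Y = 6.852 kN·m (hogging).

M_X = 0.9833 kN·m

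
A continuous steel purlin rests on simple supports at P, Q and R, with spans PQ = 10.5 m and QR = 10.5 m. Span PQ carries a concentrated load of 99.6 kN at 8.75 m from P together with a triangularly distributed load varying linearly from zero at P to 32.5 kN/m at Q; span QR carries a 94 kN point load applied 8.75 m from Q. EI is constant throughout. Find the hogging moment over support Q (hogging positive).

M_Q = 226 kN·m

Release continuity at Q by inserting a hinge; the redundant is the internal moment M_Q. The primary structure is two simply-supported spans PQ and QR.
End slopes at the hinge Q, treating each span as simply supported:
  span PQ: point load 99.6 at a = 8.75: Pab(L + a)/(6LEI) = 466/EI
  span PQ: triangular load, peak 32.5: w₀L³/(45EI) = 836.1/EI
  span QR: point load 94 at a = 8.75: Pab(L + b)/(6LEI) = 279.9/EI
  relative rotation θ_0 = (1302 + 279.9)/EI = 1582/EI
A unit hogging moment at Q produces rotation L₁/(3EI) + L₂/(3EI) = 7/EI.
Compatibility: M_Q·(L₁+L₂)/(3EI) = θ_0, giving M_Q = 226 kN·m (hogging).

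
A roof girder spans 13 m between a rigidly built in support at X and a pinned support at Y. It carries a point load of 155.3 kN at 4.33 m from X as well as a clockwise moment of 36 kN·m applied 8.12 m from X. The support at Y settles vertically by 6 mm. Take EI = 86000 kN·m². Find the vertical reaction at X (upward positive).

Take the reaction at Y as the redundant and release it; the primary structure is a cantilever fixed at X.
Downward deflection at the released point Y due to the loads:
  point load 155.3 at a = 4.33: Pa²(3L − a)/(6EI) = 16825/EI
  clockwise couple 36 at a = 8.12: M₀a(2L − a)/(2EI) = 2613/EI
  δ_0 = 19438/EI
Tip deflection under a unit load at Y: L³/(3EI) = 732.3/EI.
With EI = 86000 kN·m²: δ_0 = 0.22602 m and δ_{YY} = 0.008516 m/kN.
Compatibility — the beam at Y must follow the support down by 0.006 m: δ_0 − R_Y·δ_{YY} = 0.006, so R_Y = (0.22602 − 0.006)/0.008516 = 25.84 kN.
Vertical equilibrium: R_X = ΣP − R_Y = 155.3 − 25.84 = 129.5 kN.

R_X = 129.5 kN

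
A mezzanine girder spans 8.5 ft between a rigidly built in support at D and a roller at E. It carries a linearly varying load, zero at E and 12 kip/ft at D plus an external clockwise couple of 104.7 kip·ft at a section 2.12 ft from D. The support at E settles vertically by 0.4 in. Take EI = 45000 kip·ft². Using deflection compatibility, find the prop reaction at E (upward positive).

R_E = 10.94 kip

Release the roller at E. Primary structure: cantilever fixed at D.
Free-end deflection of the primary structure under the applied loading (downward +):
  triangular load, peak 12 at the fixed end: w₀L⁴/(30EI) = 2088/EI
  clockwise couple 104.7 at a = 2.12: M₀a(2L − a)/(2EI) = 1651/EI
  δ_0 = 3739/EI
Flexibility coefficient — unit upward force at E: δ_{EE} = L³/(3EI) = 204.7/EI.
With EI = 45000 kip·ft²: δ_0 = 0.083099 ft and δ_{EE} = 0.004549 ft/kip.
Compatibility — the beam at E must follow the support down by 0.03333 ft: δ_0 − R_E·δ_{EE} = 0.03333, so R_E = (0.083099 − 0.03333)/0.004549 = 10.94 kip.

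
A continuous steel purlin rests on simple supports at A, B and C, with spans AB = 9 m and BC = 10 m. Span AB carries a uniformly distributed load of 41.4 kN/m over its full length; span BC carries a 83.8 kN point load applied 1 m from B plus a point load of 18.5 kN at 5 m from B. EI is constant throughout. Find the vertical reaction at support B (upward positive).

Insert a hinge at B; M_B is the redundant, and each span becomes simply supported.
Discontinuity in slope at B on the released structure — sum the simple-span end rotations:
  span AB: UDL 41.4: wL³/(24EI) = 1258/EI
  span BC: point load 83.8 at a = 1: Pab(L + b)/(6LEI) = 238.8/EI
  span BC: point load 18.5 at a = 5: Pab(L + b)/(6LEI) = 115.6/EI
  relative rotation θ_0 = (1258 + 354.5)/EI = 1612/EI
A unit hogging moment at B produces rotation L₁/(3EI) + L₂/(3EI) = 6.333/EI.
Slope continuity at B: θ_0 = M_B·6.333/EI, so M_B = 1612/6.333 = 254.5 kN·m (hogging).
Span AB, ΣM about A with M_B applied at B: R_B^{AB}·9 = 1677 + 254.5, so R_B^{AB} = 214.6 kN and R_A = 372.6 − 214.6 = 158 kN.
Span BC, ΣM about C: R_B^{BC}·10 = 846.7 + 254.5, so R_B^{BC} = 110.1 kN and R_C = 102.3 − 110.1 = -7.822 kN.
R_B = 214.6 + 110.1 = 324.7 kN.

R_B = 324.7 kN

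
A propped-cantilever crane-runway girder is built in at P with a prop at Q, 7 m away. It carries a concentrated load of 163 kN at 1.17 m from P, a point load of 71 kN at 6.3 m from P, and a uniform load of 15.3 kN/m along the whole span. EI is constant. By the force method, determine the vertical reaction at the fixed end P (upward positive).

Remove the prop at Q; the released (primary) structure is a cantilever built in at P.
Free-end deflection of the primary structure under the applied loading (downward +):
  point load 163 at a = 1.17: Pa²(3L − a)/(6EI) = 737.4/EI
  point load 71 at a = 6.3: Pa²(3L − a)/(6EI) = 6904/EI
  UDL 15.3: wL⁴/(8EI) = 4592/EI
  δ_0 = 12233/EI
Tip deflection under a unit load at Q: L³/(3EI) = 114.3/EI.
The prop prevents deflection at Q: R_Q = δ_0/δ_{QQ} = 12233/114.3 = 107 kN.
Vertical equilibrium: R_P = ΣP − R_Q = 341.1 − 107 = 234.1 kN.

R_P = 234.1 kN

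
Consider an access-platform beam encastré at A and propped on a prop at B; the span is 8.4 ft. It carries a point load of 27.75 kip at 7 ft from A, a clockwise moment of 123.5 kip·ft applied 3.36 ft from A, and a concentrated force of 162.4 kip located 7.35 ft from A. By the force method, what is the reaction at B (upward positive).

R_B = 167.1 kip

Release the roller at B. Primary structure: cantilever fixed at A.
Free-end deflection of the primary structure under the applied loading (downward +):
  point load 27.75 at a = 7: Pa²(3L − a)/(6EI) = 4125/EI
  clockwise couple 123.5 at a = 3.36: M₀a(2L − a)/(2EI) = 2789/EI
  point load 162.4 at a = 7.35: Pa²(3L − a)/(6EI) = 26100/EI
  δ_0 = 33014/EI
Flexibility coefficient — unit upward force at B: δ_{BB} = L³/(3EI) = 197.6/EI.
Compatibility at B: δ_0 − R_B·δ_{BB} = 0, so R_B = 33014/197.6 = 167.1 kip.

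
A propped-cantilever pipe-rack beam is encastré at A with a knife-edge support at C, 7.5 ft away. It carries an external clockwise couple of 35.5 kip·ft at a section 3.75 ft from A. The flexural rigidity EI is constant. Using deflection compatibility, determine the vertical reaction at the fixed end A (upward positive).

Choose R_C as the redundant. The primary structure is the cantilever fixed at A.
Free-end deflection of the primary structure under the applied loading (downward +):
  clockwise couple 35.5 at a = 3.75: M₀a(2L − a)/(2EI) = 748.8/EI
Flexibility coefficient — unit upward force at C: δ_{CC} = L³/(3EI) = 140.6/EI.
Compatibility at C: δ_0 − R_C·δ_{CC} = 0, so R_C = 748.8/140.6 = 5.325 kip.
Vertical equilibrium: R_A = ΣP − R_C = 0 − 5.325 = -5.325 kip.

R_A = -5.325 kip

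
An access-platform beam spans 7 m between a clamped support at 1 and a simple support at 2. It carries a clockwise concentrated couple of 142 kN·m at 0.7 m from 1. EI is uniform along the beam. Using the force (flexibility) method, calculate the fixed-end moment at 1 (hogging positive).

Choose R_2 as the redundant. The primary structure is the cantilever fixed at 1.
Deflection at 2 on the released cantilever, summing each load's contribution:
  clockwise couple 142 at a = 0.7: M₀a(2L − a)/(2EI) = 661/EI
Tip deflection under a unit load at 2: L³/(3EI) = 114.3/EI.
Compatibility at 2: δ_0 − R_2·δ_{22} = 0, so R_2 = 661/114.3 = 5.781 kN.
Moment equilibrium about 1: M_1 = Σ(load moments about 1) − R_2·L = 142 − 5.781×7 = 101.5 kN·m.

M_1 = 101.5 kN·m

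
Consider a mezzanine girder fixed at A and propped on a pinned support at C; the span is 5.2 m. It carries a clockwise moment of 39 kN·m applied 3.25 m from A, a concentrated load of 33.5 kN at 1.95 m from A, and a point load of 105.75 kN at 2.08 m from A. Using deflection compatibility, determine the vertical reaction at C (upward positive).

Release the roller at C. Primary structure: cantilever fixed at A.
Primary-structure tip deflection at C by superposition:
  clockwise couple 39 at a = 3.25: M₀a(2L − a)/(2EI) = 453.1/EI
  point load 33.5 at a = 1.95: Pa²(3L − a)/(6EI) = 289.8/EI
  point load 105.75 at a = 2.08: Pa²(3L − a)/(6EI) = 1031/EI
  δ_0 = 1774/EI
Tip deflection under a unit load at C: L³/(3EI) = 46.87/EI.
Compatibility at C: δ_0 − R_C·δ_{CC} = 0, so R_C = 1774/46.87 = 37.85 kN.

R_C = 37.85 kN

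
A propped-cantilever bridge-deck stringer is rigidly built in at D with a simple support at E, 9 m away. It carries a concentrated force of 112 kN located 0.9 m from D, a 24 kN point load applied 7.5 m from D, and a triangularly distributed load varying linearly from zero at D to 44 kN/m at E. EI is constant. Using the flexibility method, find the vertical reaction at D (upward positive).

R_D = 205.4 kN

Take the reaction at E as the redundant and release it; the primary structure is a cantilever fixed at D.
Deflection at E on the released cantilever, summing each load's contribution:
  point load 112 at a = 0.9: Pa²(3L − a)/(6EI) = 394.6/EI
  point load 24 at a = 7.5: Pa²(3L − a)/(6EI) = 4388/EI
  triangular load, peak 44 at the free end: 11w₀L⁴/(120EI) = 26463/EI
  δ_0 = 31245/EI
Flexibility coefficient — unit upward force at E: δ_{EE} = L³/(3EI) = 243/EI.
Compatibility at E: δ_0 − R_E·δ_{EE} = 0, so R_E = 31245/243 = 128.6 kN.
Vertical equilibrium: R_D = ΣP − R_E = 334 − 128.6 = 205.4 kN.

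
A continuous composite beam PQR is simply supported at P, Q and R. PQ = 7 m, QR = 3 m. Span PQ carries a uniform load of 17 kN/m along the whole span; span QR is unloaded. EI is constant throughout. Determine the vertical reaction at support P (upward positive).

Insert a hinge at Q; M_Q is the redundant, and each span becomes simply supported.
Rotations at Q on the released spans (each span's end-slope, ×1/EI):
  span PQ: UDL 17: wL³/(24EI) = 243/EI
  relative rotation θ_0 = (243 + 0)/EI = 243/EI
A unit hogging moment at Q produces rotation L₁/(3EI) + L₂/(3EI) = 3.333/EI.
Compatibility: M_Q·(L₁+L₂)/(3EI) = θ_0, giving M_Q = 72.89 kN·m (hogging).
Span PQ, ΣM about P with M_Q applied at Q: R_Q^{PQ}·7 = 416.5 + 72.89, so R_Q^{PQ} = 69.91 kN and R_P = 119 − 69.91 = 49.09 kN.

R_P = 49.09 kN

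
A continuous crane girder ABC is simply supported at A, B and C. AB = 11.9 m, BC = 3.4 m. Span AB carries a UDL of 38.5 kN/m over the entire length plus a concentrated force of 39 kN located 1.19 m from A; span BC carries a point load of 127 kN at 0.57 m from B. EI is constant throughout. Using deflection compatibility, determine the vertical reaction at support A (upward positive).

R_A = 217.1 kN

Take M_B as the redundant. Released structure: two simple spans AB and BC with a hinge at B.
End slopes at the hinge B, treating each span as simply supported:
  span AB: UDL 38.5: wL³/(24EI) = 2703/EI
  span AB: point load 39 at a = 1.19: Pab(L + a)/(6LEI) = 91.13/EI
  span BC: point load 127 at a = 0.57: Pab(L + b)/(6LEI) = 62.56/EI
  relative rotation θ_0 = (2794 + 62.56)/EI = 2857/EI
A unit hogging moment at B produces rotation L₁/(3EI) + L₂/(3EI) = 5.1/EI.
Compatibility: M_B·(L₁+L₂)/(3EI) = θ_0, giving M_B = 560.2 kN·m (hogging).
Span AB, ΣM about A with M_B applied at B: R_B^{AB}·11.9 = 2772 + 560.2, so R_B^{AB} = 280 kN and R_A = 497.1 − 280 = 217.1 kN.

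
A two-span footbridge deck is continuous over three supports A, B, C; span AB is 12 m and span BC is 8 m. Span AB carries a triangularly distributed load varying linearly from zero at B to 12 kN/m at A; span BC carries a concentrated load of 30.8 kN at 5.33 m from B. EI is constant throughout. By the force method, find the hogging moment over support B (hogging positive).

M_B = 75.1 kN·m

Release continuity at B by inserting a hinge; the redundant is the internal moment M_B. The primary structure is two simply-supported spans AB and BC.
End slopes at the hinge B, treating each span as simply supported:
  span AB: triangular load, peak 12: 7w₀L³/(360EI) = 403.2/EI
  span BC: point load 30.8 at a = 5.33: Pab(L + b)/(6LEI) = 97.43/EI
  relative rotation θ_0 = (403.2 + 97.43)/EI = 500.6/EI
A unit hogging moment at B produces rotation L₁/(3EI) + L₂/(3EI) = 6.667/EI.
Slope continuity at B: θ_0 = M_B·6.667/EI, so M_B = 500.6/6.667 = 75.1 kN·m (hogging).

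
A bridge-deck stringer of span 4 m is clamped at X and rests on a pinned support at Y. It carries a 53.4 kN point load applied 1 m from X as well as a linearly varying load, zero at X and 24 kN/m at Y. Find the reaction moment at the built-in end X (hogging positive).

Take the reaction at Y as the redundant and release it; the primary structure is a cantilever fixed at X.
Downward deflection at the released point Y due to the loads:
  point load 53.4 at a = 1: Pa²(3L − a)/(6EI) = 97.9/EI
  triangular load, peak 24 at the free end: 11w₀L⁴/(120EI) = 563.2/EI
  δ_0 = 661.1/EI
Tip deflection under a unit load at Y: L³/(3EI) = 21.33/EI.
The prop prevents deflection at Y: R_Y = δ_0/δ_{YY} = 661.1/21.33 = 30.99 kN.
Moment equilibrium about X: M_X = Σ(load moments about X) − R_Y·L = 181.4 − 30.99×4 = 57.44 kN·m.

M_X = 57.44 kN·m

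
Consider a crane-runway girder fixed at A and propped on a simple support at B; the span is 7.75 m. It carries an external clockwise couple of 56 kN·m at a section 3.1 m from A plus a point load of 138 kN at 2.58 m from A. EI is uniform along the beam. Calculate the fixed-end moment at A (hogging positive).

M_A = 200.2 kN·m

Remove the prop at B; the released (primary) structure is a cantilever built in at A.
Downward deflection at the released point B due to the loads:
  clockwise couple 56 at a = 3.1: M₀a(2L − a)/(2EI) = 1076/EI
  point load 138 at a = 2.58: Pa²(3L − a)/(6EI) = 3165/EI
  δ_0 = 4241/EI
Flexibility coefficient — unit upward force at B: δ_{BB} = L³/(3EI) = 155.2/EI.
The prop prevents deflection at B: R_B = δ_0/δ_{BB} = 4241/155.2 = 27.33 kN.
Moment equilibrium about A: M_A = Σ(load moments about A) − R_B·L = 412 − 27.33×7.75 = 200.2 kN·m.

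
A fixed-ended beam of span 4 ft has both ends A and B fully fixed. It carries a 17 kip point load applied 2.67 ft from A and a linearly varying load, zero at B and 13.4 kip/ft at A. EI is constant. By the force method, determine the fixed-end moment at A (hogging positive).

M_A = 15.74 kip·ft

Release both end moments; the primary structure is a simply-supported span AB with redundants M_A and M_B.
Simple-span end rotations at A and B under the given loads:
  at A: point load 17 at a = 2.67: Pab(L + b)/(6LEI) = 13.41/EI
  at B: point load 17 at a = 2.67: Pab(L + a)/(6LEI) = 16.78/EI
  at A: triangular load, peak 13.4: w₀L³/(45EI) = 19.06/EI
  at B: triangular load, peak 13.4: 7w₀L³/(360EI) = 16.68/EI
  θ_A0 = 32.46/EI,  θ_B0 = 33.45/EI
Flexibility coefficients: a unit moment at one end gives L/(3EI) there and L/(6EI) at the far end, so f₁₁ = f₂₂ = 1.333/EI and f₁₂ = f₂₁ = 0.6667/EI.
Compatibility — zero rotation at each built-in end:
  1.333 M_A + 0.6667 M_B = 32.46
  0.6667 M_A + 1.333 M_B = 33.45
Solving the pair gives M_A = 15.74 kip·ft and M_B = 17.22 kip·ft (hogging).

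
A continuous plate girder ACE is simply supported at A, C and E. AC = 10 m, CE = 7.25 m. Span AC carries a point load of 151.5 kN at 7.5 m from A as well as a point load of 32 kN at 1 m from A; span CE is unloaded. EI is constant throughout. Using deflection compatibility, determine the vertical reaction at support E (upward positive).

R_E = -21.14 kN

Release continuity at C by inserting a hinge; the redundant is the internal moment M_C. The primary structure is two simply-supported spans AC and CE.
Rotations at C on the released spans (each span's end-slope, ×1/EI):
  span AC: point load 151.5 at a = 7.5: Pab(L + a)/(6LEI) = 828.5/EI
  span AC: point load 32 at a = 1: Pab(L + a)/(6LEI) = 52.8/EI
  relative rotation θ_0 = (881.3 + 0)/EI = 881.3/EI
A unit hogging moment at C produces rotation L₁/(3EI) + L₂/(3EI) = 5.75/EI.
Slope continuity at C: θ_0 = M_C·5.75/EI, so M_C = 881.3/5.75 = 153.3 kN·m (hogging).
Span CE, ΣM about E: R_C^{CE}·7.25 = 0 + 153.3, so R_C^{CE} = 21.14 kN and R_E = 0 − 21.14 = -21.14 kN.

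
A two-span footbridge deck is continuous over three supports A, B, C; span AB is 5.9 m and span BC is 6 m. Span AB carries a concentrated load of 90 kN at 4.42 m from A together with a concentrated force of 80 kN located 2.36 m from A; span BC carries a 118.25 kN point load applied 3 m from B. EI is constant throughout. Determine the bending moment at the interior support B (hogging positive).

M_B = 149.7 kN·m

Release continuity at B by inserting a hinge; the redundant is the internal moment M_B. The primary structure is two simply-supported spans AB and BC.
Discontinuity in slope at B on the released structure — sum the simple-span end rotations:
  span AB: point load 90 at a = 4.42: Pab(L + a)/(6LEI) = 171.6/EI
  span AB: point load 80 at a = 2.36: Pab(L + a)/(6LEI) = 155.9/EI
  span BC: point load 118.25 at a = 3: Pab(L + b)/(6LEI) = 266.1/EI
  relative rotation θ_0 = (327.6 + 266.1)/EI = 593.6/EI
A unit hogging moment at B produces rotation L₁/(3EI) + L₂/(3EI) = 3.967/EI.
Compatibility: M_B·(L₁+L₂)/(3EI) = θ_0, giving M_B = 149.7 kN·m (hogging).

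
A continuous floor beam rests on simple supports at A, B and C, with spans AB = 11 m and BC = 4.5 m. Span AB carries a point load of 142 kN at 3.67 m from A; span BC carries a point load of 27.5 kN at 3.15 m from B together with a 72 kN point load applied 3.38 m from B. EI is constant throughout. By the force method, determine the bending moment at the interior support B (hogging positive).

M_B = 180.2 kN·m

Take M_B as the redundant. Released structure: two simple spans AB and BC with a hinge at B.
End slopes at the hinge B, treating each span as simply supported:
  span AB: point load 142 at a = 3.67: Pab(L + a)/(6LEI) = 849.1/EI
  span BC: point load 27.5 at a = 3.15: Pab(L + b)/(6LEI) = 25.34/EI
  span BC: point load 72 at a = 3.38: Pab(L + b)/(6LEI) = 56.73/EI
  relative rotation θ_0 = (849.1 + 82.07)/EI = 931.1/EI
A unit hogging moment at B produces rotation L₁/(3EI) + L₂/(3EI) = 5.167/EI.
Slope continuity at B: θ_0 = M_B·5.167/EI, so M_B = 931.1/5.167 = 180.2 kN·m (hogging).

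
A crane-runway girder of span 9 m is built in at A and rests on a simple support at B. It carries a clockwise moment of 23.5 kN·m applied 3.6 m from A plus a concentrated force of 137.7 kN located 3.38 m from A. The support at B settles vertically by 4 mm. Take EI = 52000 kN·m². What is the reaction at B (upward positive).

Remove the prop at B; the released (primary) structure is a cantilever built in at A.
Downward deflection at the released point B due to the loads:
  clockwise couple 23.5 at a = 3.6: M₀a(2L − a)/(2EI) = 609.1/EI
  point load 137.7 at a = 3.38: Pa²(3L − a)/(6EI) = 6193/EI
  δ_0 = 6802/EI
Flexibility coefficient — unit upward force at B: δ_{BB} = L³/(3EI) = 243/EI.
With EI = 52000 kN·m²: δ_0 = 0.13081 m and δ_{BB} = 0.004673 m/kN.
Compatibility — the beam at B must follow the support down by 0.004 m: δ_0 − R_B·δ_{BB} = 0.004, so R_B = (0.13081 − 0.004)/0.004673 = 27.14 kN.

R_B = 27.14 kN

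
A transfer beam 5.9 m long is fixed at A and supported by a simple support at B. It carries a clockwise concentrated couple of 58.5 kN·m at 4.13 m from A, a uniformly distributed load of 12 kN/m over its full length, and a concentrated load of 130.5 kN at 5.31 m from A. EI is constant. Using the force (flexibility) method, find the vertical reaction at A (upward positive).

Choose R_B as the redundant. The primary structure is the cantilever fixed at A.
Deflection at B on the released cantilever, summing each load's contribution:
  clockwise couple 58.5 at a = 4.13: M₀a(2L − a)/(2EI) = 926.6/EI
  UDL 12: wL⁴/(8EI) = 1818/EI
  point load 130.5 at a = 5.31: Pa²(3L − a)/(6EI) = 7598/EI
  δ_0 = 10343/EI
Tip deflection under a unit load at B: L³/(3EI) = 68.46/EI.
Compatibility at B: δ_0 − R_B·δ_{BB} = 0, so R_B = 10343/68.46 = 151.1 kN.
Vertical equilibrium: R_A = ΣP − R_B = 201.3 − 151.1 = 50.23 kN.

R_A = 50.23 kN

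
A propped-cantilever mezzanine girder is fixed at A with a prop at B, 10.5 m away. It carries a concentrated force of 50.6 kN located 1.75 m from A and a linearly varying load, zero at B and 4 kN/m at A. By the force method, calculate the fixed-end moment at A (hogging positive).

M_A = 97.04 kN·m

Take the reaction at B as the redundant and release it; the primary structure is a cantilever fixed at A.
Free-end deflection of the primary structure under the applied loading (downward +):
  point load 50.6 at a = 1.75: Pa²(3L − a)/(6EI) = 768.4/EI
  triangular load, peak 4 at the fixed end: w₀L⁴/(30EI) = 1621/EI
  δ_0 = 2389/EI
Flexibility coefficient — unit upward force at B: δ_{BB} = L³/(3EI) = 385.9/EI.
Compatibility at B: δ_0 − R_B·δ_{BB} = 0, so R_B = 2389/385.9 = 6.191 kN.
Moment equilibrium about A: M_A = Σ(load moments about A) − R_B·L = 162.1 − 6.191×10.5 = 97.04 kN·m.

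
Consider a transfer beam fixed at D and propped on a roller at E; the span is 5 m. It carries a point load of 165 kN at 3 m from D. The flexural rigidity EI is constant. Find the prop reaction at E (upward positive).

R_E = 71.28 kN

Release the roller at E. Primary structure: cantilever fixed at D.
Free-end deflection of the primary structure under the applied loading (downward +):
  point load 165 at a = 3: Pa²(3L − a)/(6EI) = 2970/EI
Flexibility coefficient — unit upward force at E: δ_{EE} = L³/(3EI) = 41.67/EI.
The prop prevents deflection at E: R_E = δ_0/δ_{EE} = 2970/41.67 = 71.28 kN.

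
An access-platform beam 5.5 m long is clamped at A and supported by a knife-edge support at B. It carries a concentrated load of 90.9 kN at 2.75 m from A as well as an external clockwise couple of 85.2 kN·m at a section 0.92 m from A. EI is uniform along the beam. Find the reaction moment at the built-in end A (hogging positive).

Choose R_B as the redundant. The primary structure is the cantilever fixed at A.
Free-end deflection of the primary structure under the applied loading (downward +):
  point load 90.9 at a = 2.75: Pa²(3L − a)/(6EI) = 1575/EI
  clockwise couple 85.2 at a = 0.92: M₀a(2L − a)/(2EI) = 395.1/EI
  δ_0 = 1970/EI
Flexibility coefficient — unit upward force at B: δ_{BB} = L³/(3EI) = 55.46/EI.
Compatibility at B: δ_0 − R_B·δ_{BB} = 0, so R_B = 1970/55.46 = 35.53 kN.
Moment equilibrium about A: M_A = Σ(load moments about A) − R_B·L = 335.2 − 35.53×5.5 = 139.8 kN·m.

M_A = 139.8 kN·m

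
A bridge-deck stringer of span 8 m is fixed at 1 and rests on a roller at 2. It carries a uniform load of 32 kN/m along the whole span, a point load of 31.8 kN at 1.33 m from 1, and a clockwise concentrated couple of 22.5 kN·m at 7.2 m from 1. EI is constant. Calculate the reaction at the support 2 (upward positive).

Remove the prop at 2; the released (primary) structure is a cantilever built in at 1.
Deflection at 2 on the released cantilever, summing each load's contribution:
  UDL 32: wL⁴/(8EI) = 16384/EI
  point load 31.8 at a = 1.33: Pa²(3L − a)/(6EI) = 212.5/EI
  clockwise couple 22.5 at a = 7.2: M₀a(2L − a)/(2EI) = 712.8/EI
  δ_0 = 17309/EI
Flexibility coefficient — unit upward force at 2: δ_{22} = L³/(3EI) = 170.7/EI.
Compatibility at 2: δ_0 − R_2·δ_{22} = 0, so R_2 = 17309/170.7 = 101.4 kN.

R_2 = 101.4 kN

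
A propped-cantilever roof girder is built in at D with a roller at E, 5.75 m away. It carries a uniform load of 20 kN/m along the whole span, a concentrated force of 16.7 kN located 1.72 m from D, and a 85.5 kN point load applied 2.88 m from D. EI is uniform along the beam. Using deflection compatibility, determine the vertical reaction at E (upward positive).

Remove the prop at E; the released (primary) structure is a cantilever built in at D.
Free-end deflection of the primary structure under the applied loading (downward +):
  UDL 20: wL⁴/(8EI) = 2733/EI
  point load 16.7 at a = 1.72: Pa²(3L − a)/(6EI) = 127.9/EI
  point load 85.5 at a = 2.88: Pa²(3L − a)/(6EI) = 1698/EI
  δ_0 = 4559/EI
Flexibility coefficient — unit upward force at E: δ_{EE} = L³/(3EI) = 63.37/EI.
The prop prevents deflection at E: R_E = δ_0/δ_{EE} = 4559/63.37 = 71.95 kN.

R_E = 71.95 kN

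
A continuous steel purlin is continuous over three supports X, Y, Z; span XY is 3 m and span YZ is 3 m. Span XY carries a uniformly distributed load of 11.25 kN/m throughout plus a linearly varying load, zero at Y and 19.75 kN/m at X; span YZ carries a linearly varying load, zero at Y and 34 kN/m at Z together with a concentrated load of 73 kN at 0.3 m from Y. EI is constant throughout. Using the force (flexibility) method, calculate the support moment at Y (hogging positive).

M_Y = 29.8 kN·m

Release continuity at Y by inserting a hinge; the redundant is the internal moment M_Y. The primary structure is two simply-supported spans XY and YZ.
Discontinuity in slope at Y on the released structure — sum the simple-span end rotations:
  span XY: UDL 11.25: wL³/(24EI) = 12.66/EI
  span XY: triangular load, peak 19.75: 7w₀L³/(360EI) = 10.37/EI
  span YZ: triangular load, peak 34: 7w₀L³/(360EI) = 17.85/EI
  span YZ: point load 73 at a = 0.3: Pab(L + b)/(6LEI) = 18.72/EI
  relative rotation θ_0 = (23.02 + 36.57)/EI = 59.6/EI
A unit hogging moment at Y produces rotation L₁/(3EI) + L₂/(3EI) = 2/EI.
Slope continuity at Y: θ_0 = M_Y·2/EI, so M_Y = 59.6/2 = 29.8 kN·m (hogging).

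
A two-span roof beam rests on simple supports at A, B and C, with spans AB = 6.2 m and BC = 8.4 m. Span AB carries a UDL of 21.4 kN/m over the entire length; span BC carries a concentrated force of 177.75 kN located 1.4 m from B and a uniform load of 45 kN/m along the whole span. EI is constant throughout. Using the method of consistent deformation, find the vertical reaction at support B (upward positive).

R_B = 510.4 kN

Take M_B as the redundant. Released structure: two simple spans AB and BC with a hinge at B.
Rotations at B on the released spans (each span's end-slope, ×1/EI):
  span AB: UDL 21.4: wL³/(24EI) = 212.5/EI
  span BC: point load 177.75 at a = 1.4: Pab(L + b)/(6LEI) = 532.3/EI
  span BC: UDL 45: wL³/(24EI) = 1111/EI
  relative rotation θ_0 = (212.5 + 1644)/EI = 1856/EI
A unit hogging moment at B produces rotation L₁/(3EI) + L₂/(3EI) = 4.867/EI.
Slope continuity at B: θ_0 = M_B·4.867/EI, so M_B = 1856/4.867 = 381.4 kN·m (hogging).
Span AB, ΣM about A with M_B applied at B: R_B^{AB}·6.2 = 411.3 + 381.4, so R_B^{AB} = 127.9 kN and R_A = 132.7 − 127.9 = 4.826 kN.
Span BC, ΣM about C: R_B^{BC}·8.4 = 2832 + 381.4, so R_B^{BC} = 382.5 kN and R_C = 555.8 − 382.5 = 173.2 kN.
R_B = 127.9 + 382.5 = 510.4 kN.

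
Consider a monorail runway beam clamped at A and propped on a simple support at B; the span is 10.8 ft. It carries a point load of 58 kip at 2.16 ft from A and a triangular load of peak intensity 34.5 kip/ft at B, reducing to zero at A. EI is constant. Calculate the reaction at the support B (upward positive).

R_B = 105.7 kip

Choose R_B as the redundant. The primary structure is the cantilever fixed at A.
Downward deflection at the released point B due to the loads:
  point load 58 at a = 2.16: Pa²(3L − a)/(6EI) = 1364/EI
  triangular load, peak 34.5 at the free end: 11w₀L⁴/(120EI) = 43025/EI
  δ_0 = 44389/EI
Flexibility coefficient — unit upward force at B: δ_{BB} = L³/(3EI) = 419.9/EI.
Compatibility at B: δ_0 − R_B·δ_{BB} = 0, so R_B = 44389/419.9 = 105.7 kip.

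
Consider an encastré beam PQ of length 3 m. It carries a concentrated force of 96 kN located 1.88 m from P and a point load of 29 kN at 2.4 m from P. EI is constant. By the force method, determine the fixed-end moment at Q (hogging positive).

M_Q = 53.36 kN·m

Release both end moments; the primary structure is a simply-supported span PQ with redundants M_P and M_Q.
End rotations of the released simple span under the applied load (×1/EI):
  at P: point load 96 at a = 1.88: Pab(L + b)/(6LEI) = 46.27/EI
  at Q: point load 96 at a = 1.88: Pab(L + a)/(6LEI) = 54.8/EI
  at P: point load 29 at a = 2.4: Pab(L + b)/(6LEI) = 8.352/EI
  at Q: point load 29 at a = 2.4: Pab(L + a)/(6LEI) = 12.53/EI
  θ_P0 = 54.62/EI,  θ_Q0 = 67.33/EI
Flexibility coefficients: a unit moment at one end gives L/(3EI) there and L/(6EI) at the far end, so f₁₁ = f₂₂ = 1/EI and f₁₂ = f₂₁ = 0.5/EI.
Compatibility — zero rotation at each built-in end:
  1 M_P + 0.5 M_Q = 54.62
  0.5 M_P + 1 M_Q = 67.33
Solving the pair gives M_P = 27.94 kN·m and M_Q = 53.36 kN·m (hogging).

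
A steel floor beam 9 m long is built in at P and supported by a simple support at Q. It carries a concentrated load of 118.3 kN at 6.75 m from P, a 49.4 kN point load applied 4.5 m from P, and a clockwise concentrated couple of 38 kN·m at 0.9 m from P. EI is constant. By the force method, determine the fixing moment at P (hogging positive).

M_P = 235.3 kN·m

Take the reaction at Q as the redundant and release it; the primary structure is a cantilever fixed at P.
Free-end deflection of the primary structure under the applied loading (downward +):
  point load 118.3 at a = 6.75: Pa²(3L − a)/(6EI) = 18191/EI
  point load 49.4 at a = 4.5: Pa²(3L − a)/(6EI) = 3751/EI
  clockwise couple 38 at a = 0.9: M₀a(2L − a)/(2EI) = 292.4/EI
  δ_0 = 22235/EI
Tip deflection under a unit load at Q: L³/(3EI) = 243/EI.
The prop prevents deflection at Q: R_Q = δ_0/δ_{QQ} = 22235/243 = 91.5 kN.
Moment equilibrium about P: M_P = Σ(load moments about P) − R_Q·L = 1059 − 91.5×9 = 235.3 kN·m.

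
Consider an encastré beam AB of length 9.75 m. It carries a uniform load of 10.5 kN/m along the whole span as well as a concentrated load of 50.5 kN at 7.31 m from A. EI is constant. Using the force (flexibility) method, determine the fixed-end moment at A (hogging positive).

Take the two fixed-end moments M_A, M_B as redundants; the released structure is the simple span AB.
End rotations of the released simple span under the applied load (×1/EI):
  at A: UDL 10.5: wL³/(24EI) = 405.5/EI
  at B: UDL 10.5: wL³/(24EI) = 405.5/EI
  at A: point load 50.5 at a = 7.31: Pab(L + b)/(6LEI) = 187.7/EI
  at B: point load 50.5 at a = 7.31: Pab(L + a)/(6LEI) = 262.7/EI
  θ_A0 = 593.2/EI,  θ_B0 = 668.2/EI
Flexibility coefficients: a unit moment at one end gives L/(3EI) there and L/(6EI) at the far end, so f₁₁ = f₂₂ = 3.25/EI and f₁₂ = f₂₁ = 1.625/EI.
Compatibility — zero rotation at each built-in end:
  3.25 M_A + 1.625 M_B = 593.2
  1.625 M_A + 3.25 M_B = 668.2
Solving the pair gives M_A = 106.3 kN·m and M_B = 152.4 kN·m (hogging).

M_A = 106.3 kN·m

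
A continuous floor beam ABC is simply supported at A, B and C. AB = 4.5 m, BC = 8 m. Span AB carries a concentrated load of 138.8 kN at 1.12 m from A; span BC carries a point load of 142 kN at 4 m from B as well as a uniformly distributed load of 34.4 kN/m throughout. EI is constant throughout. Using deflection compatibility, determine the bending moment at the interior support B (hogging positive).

M_B = 338.7 kN·m

Release continuity at B by inserting a hinge; the redundant is the internal moment M_B. The primary structure is two simply-supported spans AB and BC.
End slopes at the hinge B, treating each span as simply supported:
  span AB: point load 138.8 at a = 1.12: Pab(L + a)/(6LEI) = 109.4/EI
  span BC: point load 142 at a = 4: Pab(L + b)/(6LEI) = 568/EI
  span BC: UDL 34.4: wL³/(24EI) = 733.9/EI
  relative rotation θ_0 = (109.4 + 1302)/EI = 1411/EI
A unit hogging moment at B produces rotation L₁/(3EI) + L₂/(3EI) = 4.167/EI.
Slope continuity at B: θ_0 = M_B·4.167/EI, so M_B = 1411/4.167 = 338.7 kN·m (hogging).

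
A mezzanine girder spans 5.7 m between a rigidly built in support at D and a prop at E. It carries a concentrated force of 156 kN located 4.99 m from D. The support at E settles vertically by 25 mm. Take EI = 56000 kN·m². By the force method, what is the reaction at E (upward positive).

Release the roller at E. Primary structure: cantilever fixed at D.
Free-end deflection of the primary structure under the applied loading (downward +):
  point load 156 at a = 4.99: Pa²(3L − a)/(6EI) = 7840/EI
Flexibility coefficient — unit upward force at E: δ_{EE} = L³/(3EI) = 61.73/EI.
With EI = 56000 kN·m²: δ_0 = 0.14 m and δ_{EE} = 0.001102 m/kN.
Compatibility — the beam at E must follow the support down by 0.025 m: δ_0 − R_E·δ_{EE} = 0.025, so R_E = (0.14 − 0.025)/0.001102 = 104.3 kN.

R_E = 104.3 kN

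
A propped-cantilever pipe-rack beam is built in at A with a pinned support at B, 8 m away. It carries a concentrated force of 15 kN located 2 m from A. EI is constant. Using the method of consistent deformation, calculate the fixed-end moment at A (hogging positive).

M_A = 19.69 kN·m

Release the roller at B. Primary structure: cantilever fixed at A.
Deflection at B on the released cantilever, summing each load's contribution:
  point load 15 at a = 2: Pa²(3L − a)/(6EI) = 220/EI
Flexibility coefficient — unit upward force at B: δ_{BB} = L³/(3EI) = 170.7/EI.
Compatibility at B: δ_0 − R_B·δ_{BB} = 0, so R_B = 220/170.7 = 1.289 kN.
Moment equilibrium about A: M_A = Σ(load moments about A) − R_B·L = 30 − 1.289×8 = 19.69 kN·m.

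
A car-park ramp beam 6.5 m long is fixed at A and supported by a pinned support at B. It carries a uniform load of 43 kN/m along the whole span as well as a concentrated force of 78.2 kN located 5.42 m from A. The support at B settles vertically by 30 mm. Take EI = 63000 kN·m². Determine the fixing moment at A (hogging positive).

Remove the prop at B; the released (primary) structure is a cantilever built in at A.
Downward deflection at the released point B due to the loads:
  UDL 43: wL⁴/(8EI) = 9595/EI
  point load 78.2 at a = 5.42: Pa²(3L − a)/(6EI) = 5391/EI
  δ_0 = 14986/EI
Tip deflection under a unit load at B: L³/(3EI) = 91.54/EI.
With EI = 63000 kN·m²: δ_0 = 0.23787 m and δ_{BB} = 0.001453 m/kN.
Compatibility — the beam at B must follow the support down by 0.03 m: δ_0 − R_B·δ_{BB} = 0.03, so R_B = (0.23787 − 0.03)/0.001453 = 143.1 kN.
Moment equilibrium about A: M_A = Σ(load moments about A) − R_B·L = 1332 − 143.1×6.5 = 402.4 kN·m.

M_A = 402.4 kN·m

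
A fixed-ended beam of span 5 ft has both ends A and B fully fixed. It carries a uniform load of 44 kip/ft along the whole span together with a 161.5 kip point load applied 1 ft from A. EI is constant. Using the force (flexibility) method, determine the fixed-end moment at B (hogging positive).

Take the two fixed-end moments M_A, M_B as redundants; the released structure is the simple span AB.
End rotations of the released simple span under the applied load (×1/EI):
  at A: UDL 44: wL³/(24EI) = 229.2/EI
  at B: UDL 44: wL³/(24EI) = 229.2/EI
  at A: point load 161.5 at a = 1: Pab(L + b)/(6LEI) = 193.8/EI
  at B: point load 161.5 at a = 1: Pab(L + a)/(6LEI) = 129.2/EI
  θ_A0 = 423/EI,  θ_B0 = 358.4/EI
Flexibility coefficients: a unit moment at one end gives L/(3EI) there and L/(6EI) at the far end, so f₁₁ = f₂₂ = 1.667/EI and f₁₂ = f₂₁ = 0.8333/EI.
Compatibility — zero rotation at each built-in end:
  1.667 M_A + 0.8333 M_B = 423
  0.8333 M_A + 1.667 M_B = 358.4
Solving the pair gives M_A = 195 kip·ft and M_B = 117.5 kip·ft (hogging).

M_B = 117.5 kip·ft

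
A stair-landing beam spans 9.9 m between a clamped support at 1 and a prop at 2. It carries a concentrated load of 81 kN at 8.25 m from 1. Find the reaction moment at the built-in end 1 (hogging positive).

Release the roller at 2. Primary structure: cantilever fixed at 1.
Free-end deflection of the primary structure under the applied loading (downward +):
  point load 81 at a = 8.25: Pa²(3L − a)/(6EI) = 19709/EI
Flexibility coefficient — unit upward force at 2: δ_{22} = L³/(3EI) = 323.4/EI.
The prop prevents deflection at 2: R_2 = δ_0/δ_{22} = 19709/323.4 = 60.94 kN.
Moment equilibrium about 1: M_1 = Σ(load moments about 1) − R_2·L = 668.2 − 60.94×9.9 = 64.97 kN·m.

M_1 = 64.97 kN·m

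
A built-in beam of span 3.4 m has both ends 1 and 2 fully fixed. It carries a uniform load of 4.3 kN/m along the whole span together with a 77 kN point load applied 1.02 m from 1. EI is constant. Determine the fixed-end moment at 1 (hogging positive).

Take the two fixed-end moments M_1, M_2 as redundants; the released structure is the simple span 12.
End rotations of the released simple span under the applied load (×1/EI):
  at 1: UDL 4.3: wL³/(24EI) = 7.042/EI
  at 2: UDL 4.3: wL³/(24EI) = 7.042/EI
  at 1: point load 77 at a = 1.02: Pab(L + b)/(6LEI) = 52.96/EI
  at 2: point load 77 at a = 1.02: Pab(L + a)/(6LEI) = 40.5/EI
  θ_10 = 60/EI,  θ_20 = 47.54/EI
Flexibility coefficients: a unit moment at one end gives L/(3EI) there and L/(6EI) at the far end, so f₁₁ = f₂₂ = 1.133/EI and f₁₂ = f₂₁ = 0.5667/EI.
Compatibility — zero rotation at each built-in end:
  1.133 M_1 + 0.5667 M_2 = 60
  0.5667 M_1 + 1.133 M_2 = 47.54
Solving the pair gives M_1 = 42.63 kN·m and M_2 = 20.64 kN·m (hogging).

M_1 = 42.63 kN·m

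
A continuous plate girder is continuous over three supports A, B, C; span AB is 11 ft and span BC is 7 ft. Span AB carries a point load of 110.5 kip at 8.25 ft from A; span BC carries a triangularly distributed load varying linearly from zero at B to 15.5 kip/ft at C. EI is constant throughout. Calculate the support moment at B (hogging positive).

Insert a hinge at B; M_B is the redundant, and each span becomes simply supported.
Discontinuity in slope at B on the released structure — sum the simple-span end rotations:
  span AB: point load 110.5 at a = 8.25: Pab(L + a)/(6LEI) = 731.2/EI
  span BC: triangular load, peak 15.5: 7w₀L³/(360EI) = 103.4/EI
  relative rotation θ_0 = (731.2 + 103.4)/EI = 834.6/EI
A unit hogging moment at B produces rotation L₁/(3EI) + L₂/(3EI) = 6/EI.
Slope continuity at B: θ_0 = M_B·6/EI, so M_B = 834.6/6 = 139.1 kip·ft (hogging).

M_B = 139.1 kip·ft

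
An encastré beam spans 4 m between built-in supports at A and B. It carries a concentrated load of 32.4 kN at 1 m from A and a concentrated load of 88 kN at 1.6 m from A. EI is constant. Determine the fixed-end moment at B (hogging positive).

Release both end moments; the primary structure is a simply-supported span AB with redundants M_A and M_B.
End rotations of the released simple span under the applied load (×1/EI):
  at A: point load 32.4 at a = 1: Pab(L + b)/(6LEI) = 28.35/EI
  at B: point load 32.4 at a = 1: Pab(L + a)/(6LEI) = 20.25/EI
  at A: point load 88 at a = 1.6: Pab(L + b)/(6LEI) = 90.11/EI
  at B: point load 88 at a = 1.6: Pab(L + a)/(6LEI) = 78.85/EI
  θ_A0 = 118.5/EI,  θ_B0 = 99.1/EI
Flexibility coefficients: a unit moment at one end gives L/(3EI) there and L/(6EI) at the far end, so f₁₁ = f₂₂ = 1.333/EI and f₁₂ = f₂₁ = 0.6667/EI.
Compatibility — zero rotation at each built-in end:
  1.333 M_A + 0.6667 M_B = 118.5
  0.6667 M_A + 1.333 M_B = 99.1
Solving the pair gives M_A = 68.91 kN·m and M_B = 39.87 kN·m (hogging).

M_B = 39.87 kN·m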